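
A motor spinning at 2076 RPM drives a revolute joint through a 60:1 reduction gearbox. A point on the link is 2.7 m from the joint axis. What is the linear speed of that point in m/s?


omega_motor = 2076 * 2*pi/60 = 217.3982 rad/s
omega_joint = omega_motor / 60 = 3.6233 rad/s
v = omega_joint * r = 3.6233 * 2.7
= 9.7829 m/s


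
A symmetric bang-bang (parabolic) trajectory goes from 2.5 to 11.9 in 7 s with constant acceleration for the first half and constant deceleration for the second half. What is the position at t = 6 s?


Symmetric rest-to-rest: each phase covers (pf-p0)/2 in time T/2. 0.5*a*(T/2)^2 = (pf-p0)/2 => a = 4*(pf-p0)/T^2
a = 4*(11.9-2.5)/7^2 = 0.7673
t = 6 is in the deceleration phase (t > T/2).
p = pf - 0.5*a*(T-t)^2 = 11.9 - 0.5*0.7673*1^2
= 11.5163


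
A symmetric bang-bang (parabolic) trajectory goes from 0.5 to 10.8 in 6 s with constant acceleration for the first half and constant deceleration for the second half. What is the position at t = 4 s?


Symmetric rest-to-rest: each phase covers (pf-p0)/2 in time T/2. 0.5*a*(T/2)^2 = (pf-p0)/2 => a = 4*(pf-p0)/T^2
a = 4*(10.8-0.5)/6^2 = 1.1444
t = 4 is in the deceleration phase (t > T/2).
p = pf - 0.5*a*(T-t)^2 = 10.8 - 0.5*1.1444*2^2
= 8.5111


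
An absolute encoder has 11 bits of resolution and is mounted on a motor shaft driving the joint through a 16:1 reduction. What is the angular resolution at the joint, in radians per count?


counts = 2^11 = 2048
effective counts at joint = 2048 * 16 = 32768
resolution = 2*pi / 32768
= 1.9175e-04 rad/count


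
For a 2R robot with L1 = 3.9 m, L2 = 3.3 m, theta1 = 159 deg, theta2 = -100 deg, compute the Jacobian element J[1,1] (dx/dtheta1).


J[1,1] = -L1*sin(t1) - L2*sin(t1+t2)
= -3.9*sin(159) - 3.3*sin(59)
= -4.2263


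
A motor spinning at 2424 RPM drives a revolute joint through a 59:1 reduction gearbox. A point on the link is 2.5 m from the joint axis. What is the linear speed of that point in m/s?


omega_motor = 2424 * 2*pi/60 = 253.8407 rad/s
omega_joint = omega_motor / 59 = 4.3024 rad/s
v = omega_joint * r = 4.3024 * 2.5
= 10.756 m/s


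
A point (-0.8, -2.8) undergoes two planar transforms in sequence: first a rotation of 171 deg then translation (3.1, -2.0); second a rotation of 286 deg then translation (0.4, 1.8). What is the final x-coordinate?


After transform 1:
x1 = cos(171)*-0.8 - sin(171)*-2.8 + 3.1 = 4.3282
y1 = sin(171)*-0.8 + cos(171)*-2.8 + -2.0 = 0.6404
After transform 2:
x2 = cos(286)*4.3282 - sin(286)*0.6404 + 0.4
= 2.2086


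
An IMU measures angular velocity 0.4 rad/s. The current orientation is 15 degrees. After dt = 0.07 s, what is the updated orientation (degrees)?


delta_theta = w * dt = 0.4 * 0.07 = 0.028 rad
= 1.6043 deg
theta_new = 15 + 1.6043 = 16.6043 deg


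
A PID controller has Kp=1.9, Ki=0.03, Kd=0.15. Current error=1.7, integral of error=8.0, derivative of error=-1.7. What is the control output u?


u = Kp*e + Ki*int(e) + Kd*de/dt
= 1.9*1.7 + 0.03*8.0 + 0.15*(-1.7)
= 3.23 + 0.24 + -0.255
= 3.215


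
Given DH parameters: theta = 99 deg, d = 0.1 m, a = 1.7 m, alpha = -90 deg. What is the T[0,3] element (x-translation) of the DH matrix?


T[0,3] = a * cos(theta)
= 1.7 * cos(99 deg)
= 1.7 * -0.1564
= -0.2659


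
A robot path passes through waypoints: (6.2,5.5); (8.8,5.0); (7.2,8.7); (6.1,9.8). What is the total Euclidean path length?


Segment lengths:
  seg1 = sqrt((2.6)^2 + (-0.5)^2) = 2.6476
  seg2 = sqrt((-1.6)^2 + (3.7)^2) = 4.0311
  seg3 = sqrt((-1.1)^2 + (1.1)^2) = 1.5556
Total = 8.2344


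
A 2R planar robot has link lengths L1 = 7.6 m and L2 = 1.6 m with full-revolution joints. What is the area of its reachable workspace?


r_max = L1 + L2 = 9.2 m
r_min = |L1 - L2| = 6.0 m
Area = pi*(r_max^2 - r_min^2)
= pi*(84.64 - 36.0)
= pi * 48.64
= 152.8071 m^2


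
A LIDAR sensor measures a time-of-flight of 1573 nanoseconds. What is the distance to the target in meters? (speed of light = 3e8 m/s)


tof = 1573 ns = 1.573e-06 s
dist = c * tof / 2
= 3e8 * 1.573e-06 / 2
= 235.95 m


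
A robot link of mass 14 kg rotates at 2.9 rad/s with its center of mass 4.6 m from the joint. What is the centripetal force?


F = m * omega^2 * r
= 14 * 2.9^2 * 4.6
= 14 * 8.41 * 4.6
= 541.604 N


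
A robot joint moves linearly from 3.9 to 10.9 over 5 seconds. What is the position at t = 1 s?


s = t/T = 1/5 = 0.2
p(t) = p0 + (pf-p0)*s
= 3.9 + (10.9 - 3.9) * 0.2
= 5.3


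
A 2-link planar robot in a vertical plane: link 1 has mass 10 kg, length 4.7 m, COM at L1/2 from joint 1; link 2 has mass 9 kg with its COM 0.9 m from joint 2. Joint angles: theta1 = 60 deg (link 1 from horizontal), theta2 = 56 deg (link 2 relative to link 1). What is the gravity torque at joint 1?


Horizontal distance from joint 1 to link-1 COM:
  x_c1 = (L1/2)*cos(t1) = 2.35 * 0.5 = 1.175 m
Horizontal distance from joint 1 to link-2 COM:
  x_c2 = L1*cos(t1) + Lc2*cos(t1+t2)
       = 4.7*0.5 + 0.9*-0.4384 = 1.9555 m
tau1 = m1*g*x_c1 + m2*g*x_c2
     = 10*9.81*1.175 + 9*9.81*1.9555
     = 115.2675 + 172.6481
     = 287.9156 Nm


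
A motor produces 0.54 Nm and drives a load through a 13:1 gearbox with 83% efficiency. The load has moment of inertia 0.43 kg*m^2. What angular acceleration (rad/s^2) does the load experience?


tau_out = tau_motor * N * eta
= 0.54 * 13 * 0.83 = 5.8266 Nm
alpha = tau_out / I = 5.8266 / 0.43
= 13.5502 rad/s^2


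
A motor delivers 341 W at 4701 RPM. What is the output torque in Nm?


omega = 4701 * 2*pi/60 = 492.2876 rad/s
tau = P / omega = 341 / 492.2876
= 0.6927 Nm


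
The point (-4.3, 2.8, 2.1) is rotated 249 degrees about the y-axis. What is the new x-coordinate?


Rotation about y-axis: x' = x*cos(theta) + z*sin(theta)
= -4.3 * -0.3584 + 2.1 * -0.9336
= -0.4195


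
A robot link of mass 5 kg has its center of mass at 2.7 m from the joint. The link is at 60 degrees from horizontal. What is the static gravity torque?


tau = m*g*L*cos(angle)
= 5 * 9.81 * 2.7 * cos(60 deg)
= 5 * 9.81 * 2.7 * 0.5
= 66.2175 Nm


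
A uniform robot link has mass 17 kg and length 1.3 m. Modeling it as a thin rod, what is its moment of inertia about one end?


I = (1/3) * m * L^2
= (1/3) * 17 * 1.3^2
= 0.333333 * 17 * 1.69
= 9.5767 kg*m^2


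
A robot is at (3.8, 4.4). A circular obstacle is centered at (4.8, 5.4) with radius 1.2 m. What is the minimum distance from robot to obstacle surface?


center_dist = sqrt((3.8-4.8)^2 + (4.4-5.4)^2)
= sqrt(1.0 + 1.0)
= 1.4142
min_dist = center_dist - radius = 1.4142 - 1.2 = 0.2142 m


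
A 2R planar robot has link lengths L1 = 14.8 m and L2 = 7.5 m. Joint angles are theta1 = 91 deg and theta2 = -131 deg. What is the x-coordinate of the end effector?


Convert angles to radians: theta1 = 1.5882, theta2 = -2.2864
x = L1*cos(theta1) + L2*cos(theta1+theta2)
x = -0.2583 + 5.7453
x = 5.487


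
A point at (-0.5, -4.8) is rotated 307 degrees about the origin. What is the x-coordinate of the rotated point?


x' = x*cos(theta) - y*sin(theta)
cos(307 deg) = 0.6018, sin(307 deg) = -0.7986
x' = -0.5 * 0.6018 - -4.8 * -0.7986
= -0.3009 - 3.8335
= -4.1344


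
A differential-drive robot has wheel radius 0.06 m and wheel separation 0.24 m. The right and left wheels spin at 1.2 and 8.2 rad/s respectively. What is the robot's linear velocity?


vR = r*wR = 0.06*1.2 = 0.072 m/s
vL = r*wL = 0.06*8.2 = 0.492 m/s
v = (vR+vL)/2 = 0.282 m/s
omega = (vR-vL)/L = -1.75 rad/s
linear velocity = 0.282 m/s


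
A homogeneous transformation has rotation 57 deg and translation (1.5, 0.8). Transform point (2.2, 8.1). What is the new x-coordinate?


x' = cos(theta)*px - sin(theta)*py + tx
= 0.5446*2.2 - 0.8387*8.1 + 1.5
= -4.095


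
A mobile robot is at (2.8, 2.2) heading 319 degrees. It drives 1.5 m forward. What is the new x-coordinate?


x_new = x0 + d*cos(theta)
= 2.8 + 1.5*cos(319)
= 2.8 + 1.1321
= 3.9321


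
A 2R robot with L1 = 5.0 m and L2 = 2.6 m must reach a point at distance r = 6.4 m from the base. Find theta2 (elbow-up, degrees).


cos(theta2) = (r^2 - L1^2 - L2^2) / (2*L1*L2)
cos(theta2) = (40.96 - 25.0 - 6.76) / 26.0
cos(theta2) = 0.353846
theta2 = 69.2773 degrees


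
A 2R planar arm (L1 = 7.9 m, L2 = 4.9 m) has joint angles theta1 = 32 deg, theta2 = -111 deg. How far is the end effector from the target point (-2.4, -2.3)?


End effector via forward kinematics:
x = L1*cos(t1) + L2*cos(t1+t2) = 7.6345
y = L1*sin(t1) + L2*sin(t1+t2) = -0.6236
Distance to target:
d = sqrt((-2.4 - 7.6345)^2 + (-2.3 - -0.6236)^2)
= sqrt(100.6921 + 2.8103)
= 10.1736 m


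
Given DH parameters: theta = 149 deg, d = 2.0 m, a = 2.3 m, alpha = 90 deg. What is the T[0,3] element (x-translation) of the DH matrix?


T[0,3] = a * cos(theta)
= 2.3 * cos(149 deg)
= 2.3 * -0.8572
= -1.9715


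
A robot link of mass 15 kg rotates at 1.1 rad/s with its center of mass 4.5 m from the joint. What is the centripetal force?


F = m * omega^2 * r
= 15 * 1.1^2 * 4.5
= 15 * 1.21 * 4.5
= 81.675 N


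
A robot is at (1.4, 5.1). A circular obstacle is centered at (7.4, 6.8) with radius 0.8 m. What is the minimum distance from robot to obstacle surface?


center_dist = sqrt((1.4-7.4)^2 + (5.1-6.8)^2)
= sqrt(36.0 + 2.89)
= 6.2362
min_dist = center_dist - radius = 6.2362 - 0.8 = 5.4362 m


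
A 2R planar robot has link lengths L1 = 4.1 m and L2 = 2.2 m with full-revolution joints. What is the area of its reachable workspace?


r_max = L1 + L2 = 6.3 m
r_min = |L1 - L2| = 1.9 m
Area = pi*(r_max^2 - r_min^2)
= pi*(39.69 - 3.61)
= pi * 36.08
= 113.3487 m^2


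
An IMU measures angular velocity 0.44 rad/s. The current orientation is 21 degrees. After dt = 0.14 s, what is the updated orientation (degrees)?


delta_theta = w * dt = 0.44 * 0.14 = 0.0616 rad
= 3.5294 deg
theta_new = 21 + 3.5294 = 24.5294 deg


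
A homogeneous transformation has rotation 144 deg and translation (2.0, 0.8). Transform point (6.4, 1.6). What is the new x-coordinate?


x' = cos(theta)*px - sin(theta)*py + tx
= -0.809*6.4 - 0.5878*1.6 + 2.0
= -4.1182


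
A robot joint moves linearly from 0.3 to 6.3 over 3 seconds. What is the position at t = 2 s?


s = t/T = 2/3 = 0.6667
p(t) = p0 + (pf-p0)*s
= 0.3 + (6.3 - 0.3) * 0.6667
= 4.3


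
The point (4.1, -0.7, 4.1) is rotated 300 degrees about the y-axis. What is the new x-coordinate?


Rotation about y-axis: x' = x*cos(theta) + z*sin(theta)
= 4.1 * 0.5 + 4.1 * -0.866
= -1.5007


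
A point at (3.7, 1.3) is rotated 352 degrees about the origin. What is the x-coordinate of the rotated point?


x' = x*cos(theta) - y*sin(theta)
cos(352 deg) = 0.9903, sin(352 deg) = -0.1392
x' = 3.7 * 0.9903 - 1.3 * -0.1392
= 3.664 - -0.1809
= 3.8449


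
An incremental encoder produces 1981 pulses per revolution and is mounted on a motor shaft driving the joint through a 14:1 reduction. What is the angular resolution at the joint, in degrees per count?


counts per rev = 1981
effective counts at joint = 1981 * 14 = 27734
resolution = 360 / 27734
= 0.013 deg/count


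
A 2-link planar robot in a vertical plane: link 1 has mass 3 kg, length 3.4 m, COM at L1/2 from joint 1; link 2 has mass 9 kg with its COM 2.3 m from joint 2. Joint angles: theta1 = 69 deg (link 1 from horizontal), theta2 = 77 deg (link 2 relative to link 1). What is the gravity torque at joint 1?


Horizontal distance from joint 1 to link-1 COM:
  x_c1 = (L1/2)*cos(t1) = 1.7 * 0.3584 = 0.6092 m
Horizontal distance from joint 1 to link-2 COM:
  x_c2 = L1*cos(t1) + Lc2*cos(t1+t2)
       = 3.4*0.3584 + 2.3*-0.829 = -0.6883 m
tau1 = m1*g*x_c1 + m2*g*x_c2
     = 3*9.81*0.6092 + 9*9.81*-0.6883
     = 17.9295 + -60.7731
     = -42.8436 Nm


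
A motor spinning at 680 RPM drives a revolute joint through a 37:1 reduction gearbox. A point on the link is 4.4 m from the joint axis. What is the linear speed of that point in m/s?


omega_motor = 680 * 2*pi/60 = 71.2094 rad/s
omega_joint = omega_motor / 37 = 1.9246 rad/s
v = omega_joint * r = 1.9246 * 4.4
= 8.4681 m/s


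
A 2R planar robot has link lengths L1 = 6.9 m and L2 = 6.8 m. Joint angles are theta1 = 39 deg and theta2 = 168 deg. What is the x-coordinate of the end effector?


Convert angles to radians: theta1 = 0.6807, theta2 = 2.9322
x = L1*cos(theta1) + L2*cos(theta1+theta2)
x = 5.3623 + -6.0588
x = -0.6965


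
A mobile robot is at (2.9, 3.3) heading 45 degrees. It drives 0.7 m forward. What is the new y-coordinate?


y_new = y0 + d*sin(theta)
= 3.3 + 0.7*sin(45)
= 3.3 + 0.495
= 3.795


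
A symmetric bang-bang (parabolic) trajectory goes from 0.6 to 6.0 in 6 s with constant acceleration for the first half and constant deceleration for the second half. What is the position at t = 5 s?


Symmetric rest-to-rest: each phase covers (pf-p0)/2 in time T/2. 0.5*a*(T/2)^2 = (pf-p0)/2 => a = 4*(pf-p0)/T^2
a = 4*(6.0-0.6)/6^2 = 0.6
t = 5 is in the deceleration phase (t > T/2).
p = pf - 0.5*a*(T-t)^2 = 6.0 - 0.5*0.6*1^2
= 5.7


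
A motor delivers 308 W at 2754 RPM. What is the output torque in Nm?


omega = 2754 * 2*pi/60 = 288.3982 rad/s
tau = P / omega = 308 / 288.3982
= 1.068 Nm


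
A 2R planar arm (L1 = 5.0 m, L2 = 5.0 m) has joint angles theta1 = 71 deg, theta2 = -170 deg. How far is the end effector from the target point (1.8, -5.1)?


End effector via forward kinematics:
x = L1*cos(t1) + L2*cos(t1+t2) = 0.8457
y = L1*sin(t1) + L2*sin(t1+t2) = -0.2108
Distance to target:
d = sqrt((1.8 - 0.8457)^2 + (-5.1 - -0.2108)^2)
= sqrt(0.9107 + 23.9038)
= 4.9814 m


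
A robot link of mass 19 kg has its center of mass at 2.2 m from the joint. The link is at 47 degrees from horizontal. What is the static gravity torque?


tau = m*g*L*cos(angle)
= 19 * 9.81 * 2.2 * cos(47 deg)
= 19 * 9.81 * 2.2 * 0.682
= 279.6589 Nm


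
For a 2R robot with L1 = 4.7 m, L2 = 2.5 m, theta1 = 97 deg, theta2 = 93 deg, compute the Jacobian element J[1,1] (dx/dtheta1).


J[1,1] = -L1*sin(t1) - L2*sin(t1+t2)
= -4.7*sin(97) - 2.5*sin(190)
= -4.2308


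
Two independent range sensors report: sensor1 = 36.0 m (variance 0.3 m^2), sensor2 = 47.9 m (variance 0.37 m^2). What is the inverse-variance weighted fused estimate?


w1 = (1/var1) / (1/var1 + 1/var2)
   = 3.3333 / (3.3333 + 2.7027) = 0.5522
w2 = 1 - w1 = 0.4478
fused = w1*s1 + w2*s2 = 19.8806 + 21.4478
= 41.3284 m


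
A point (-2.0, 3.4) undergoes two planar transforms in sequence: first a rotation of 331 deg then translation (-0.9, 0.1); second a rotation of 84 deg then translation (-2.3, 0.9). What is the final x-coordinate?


After transform 1:
x1 = cos(331)*-2.0 - sin(331)*3.4 + -0.9 = -1.0009
y1 = sin(331)*-2.0 + cos(331)*3.4 + 0.1 = 4.0433
After transform 2:
x2 = cos(84)*-1.0009 - sin(84)*4.0433 + -2.3
= -6.4258


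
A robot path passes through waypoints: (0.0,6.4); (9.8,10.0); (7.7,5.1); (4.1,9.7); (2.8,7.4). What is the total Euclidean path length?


Segment lengths:
  seg1 = sqrt((9.8)^2 + (3.6)^2) = 10.4403
  seg2 = sqrt((-2.1)^2 + (-4.9)^2) = 5.331
  seg3 = sqrt((-3.6)^2 + (4.6)^2) = 5.8412
  seg4 = sqrt((-1.3)^2 + (-2.3)^2) = 2.642
Total = 24.2545


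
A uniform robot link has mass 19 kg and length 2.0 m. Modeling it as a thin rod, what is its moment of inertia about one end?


I = (1/3) * m * L^2
= (1/3) * 19 * 2.0^2
= 0.333333 * 19 * 4.0
= 25.3333 kg*m^2


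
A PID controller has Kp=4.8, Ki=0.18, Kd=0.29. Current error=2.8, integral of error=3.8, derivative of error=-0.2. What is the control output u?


u = Kp*e + Ki*int(e) + Kd*de/dt
= 4.8*2.8 + 0.18*3.8 + 0.29*(-0.2)
= 13.44 + 0.684 + -0.058
= 14.066


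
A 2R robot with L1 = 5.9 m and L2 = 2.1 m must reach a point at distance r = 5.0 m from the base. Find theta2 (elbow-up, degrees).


cos(theta2) = (r^2 - L1^2 - L2^2) / (2*L1*L2)
cos(theta2) = (25.0 - 34.81 - 4.41) / 24.78
cos(theta2) = -0.57385
theta2 = 125.0191 degrees


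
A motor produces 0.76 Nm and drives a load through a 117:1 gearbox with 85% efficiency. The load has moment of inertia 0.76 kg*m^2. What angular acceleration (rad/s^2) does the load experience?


tau_out = tau_motor * N * eta
= 0.76 * 117 * 0.85 = 75.582 Nm
alpha = tau_out / I = 75.582 / 0.76
= 99.45 rad/s^2


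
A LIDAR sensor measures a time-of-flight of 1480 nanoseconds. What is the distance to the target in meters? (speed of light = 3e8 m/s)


tof = 1480 ns = 1.48e-06 s
dist = c * tof / 2
= 3e8 * 1.48e-06 / 2
= 222.0 m


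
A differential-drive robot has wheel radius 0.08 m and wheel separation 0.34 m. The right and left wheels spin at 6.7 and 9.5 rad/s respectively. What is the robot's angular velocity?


vR = r*wR = 0.08*6.7 = 0.536 m/s
vL = r*wL = 0.08*9.5 = 0.76 m/s
v = (vR+vL)/2 = 0.648 m/s
omega = (vR-vL)/L = -0.6588 rad/s
angular velocity = -0.6588 rad/s


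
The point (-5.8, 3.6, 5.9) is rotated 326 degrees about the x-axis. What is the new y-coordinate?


Rotation about x-axis: y' = y*cos(theta) - z*sin(theta)
= 3.6 * 0.829 - 5.9 * -0.5592
= 6.2838


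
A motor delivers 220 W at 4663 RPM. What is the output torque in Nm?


omega = 4663 * 2*pi/60 = 488.3082 rad/s
tau = P / omega = 220 / 488.3082
= 0.4505 Nm


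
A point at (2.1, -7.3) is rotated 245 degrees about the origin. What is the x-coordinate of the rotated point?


x' = x*cos(theta) - y*sin(theta)
cos(245 deg) = -0.4226, sin(245 deg) = -0.9063
x' = 2.1 * -0.4226 - -7.3 * -0.9063
= -0.8875 - 6.616
= -7.5035


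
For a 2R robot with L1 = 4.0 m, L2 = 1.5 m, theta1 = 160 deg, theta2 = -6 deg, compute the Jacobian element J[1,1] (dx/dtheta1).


J[1,1] = -L1*sin(t1) - L2*sin(t1+t2)
= -4.0*sin(160) - 1.5*sin(154)
= -2.0256


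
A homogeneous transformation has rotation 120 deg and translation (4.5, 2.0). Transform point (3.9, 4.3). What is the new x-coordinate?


x' = cos(theta)*px - sin(theta)*py + tx
= -0.5*3.9 - 0.866*4.3 + 4.5
= -1.1739


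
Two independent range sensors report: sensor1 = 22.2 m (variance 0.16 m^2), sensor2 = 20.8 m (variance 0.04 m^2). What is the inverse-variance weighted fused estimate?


w1 = (1/var1) / (1/var1 + 1/var2)
   = 6.25 / (6.25 + 25.0) = 0.2
w2 = 1 - w1 = 0.8
fused = w1*s1 + w2*s2 = 4.44 + 16.64
= 21.08 m


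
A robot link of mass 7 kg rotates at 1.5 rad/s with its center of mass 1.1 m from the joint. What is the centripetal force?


F = m * omega^2 * r
= 7 * 1.5^2 * 1.1
= 7 * 2.25 * 1.1
= 17.325 N


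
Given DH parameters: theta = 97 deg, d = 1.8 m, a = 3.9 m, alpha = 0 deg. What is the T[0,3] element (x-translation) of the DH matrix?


T[0,3] = a * cos(theta)
= 3.9 * cos(97 deg)
= 3.9 * -0.1219
= -0.4753


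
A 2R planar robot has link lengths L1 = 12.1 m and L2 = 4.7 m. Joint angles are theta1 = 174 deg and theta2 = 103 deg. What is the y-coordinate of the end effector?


Convert angles to radians: theta1 = 3.0369, theta2 = 1.7977
y = L1*sin(theta1) + L2*sin(theta1+theta2)
y = 1.2648 + -4.665
y = -3.4002


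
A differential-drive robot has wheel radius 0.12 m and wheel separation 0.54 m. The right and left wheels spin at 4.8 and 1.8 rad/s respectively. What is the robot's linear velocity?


vR = r*wR = 0.12*4.8 = 0.576 m/s
vL = r*wL = 0.12*1.8 = 0.216 m/s
v = (vR+vL)/2 = 0.396 m/s
omega = (vR-vL)/L = 0.6667 rad/s
linear velocity = 0.396 m/s


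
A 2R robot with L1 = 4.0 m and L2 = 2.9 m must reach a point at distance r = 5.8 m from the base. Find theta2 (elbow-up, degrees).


cos(theta2) = (r^2 - L1^2 - L2^2) / (2*L1*L2)
cos(theta2) = (33.64 - 16.0 - 8.41) / 23.2
cos(theta2) = 0.397845
theta2 = 66.5565 degrees


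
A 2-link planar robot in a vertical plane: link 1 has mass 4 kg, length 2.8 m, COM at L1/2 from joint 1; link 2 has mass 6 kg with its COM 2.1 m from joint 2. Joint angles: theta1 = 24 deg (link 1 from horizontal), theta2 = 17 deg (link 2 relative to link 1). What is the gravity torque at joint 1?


Horizontal distance from joint 1 to link-1 COM:
  x_c1 = (L1/2)*cos(t1) = 1.4 * 0.9135 = 1.279 m
Horizontal distance from joint 1 to link-2 COM:
  x_c2 = L1*cos(t1) + Lc2*cos(t1+t2)
       = 2.8*0.9135 + 2.1*0.7547 = 4.1428 m
tau1 = m1*g*x_c1 + m2*g*x_c2
     = 4*9.81*1.279 + 6*9.81*4.1428
     = 50.1865 + 243.8462
     = 294.0328 Nm


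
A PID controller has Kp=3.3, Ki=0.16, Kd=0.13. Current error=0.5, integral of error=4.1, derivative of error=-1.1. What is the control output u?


u = Kp*e + Ki*int(e) + Kd*de/dt
= 3.3*0.5 + 0.16*4.1 + 0.13*(-1.1)
= 1.65 + 0.656 + -0.143
= 2.163


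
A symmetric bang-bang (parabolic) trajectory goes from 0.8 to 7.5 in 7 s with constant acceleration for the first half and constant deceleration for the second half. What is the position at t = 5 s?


Symmetric rest-to-rest: each phase covers (pf-p0)/2 in time T/2. 0.5*a*(T/2)^2 = (pf-p0)/2 => a = 4*(pf-p0)/T^2
a = 4*(7.5-0.8)/7^2 = 0.5469
t = 5 is in the deceleration phase (t > T/2).
p = pf - 0.5*a*(T-t)^2 = 7.5 - 0.5*0.5469*2^2
= 6.4061


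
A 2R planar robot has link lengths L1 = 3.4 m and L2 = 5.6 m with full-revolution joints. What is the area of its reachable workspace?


r_max = L1 + L2 = 9.0 m
r_min = |L1 - L2| = 2.2 m
Area = pi*(r_max^2 - r_min^2)
= pi*(81.0 - 4.84)
= pi * 76.16
= 239.2637 m^2


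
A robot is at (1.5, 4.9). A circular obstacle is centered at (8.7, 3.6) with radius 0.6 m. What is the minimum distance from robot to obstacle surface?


center_dist = sqrt((1.5-8.7)^2 + (4.9-3.6)^2)
= sqrt(51.84 + 1.69)
= 7.3164
min_dist = center_dist - radius = 7.3164 - 0.6 = 6.7164 m


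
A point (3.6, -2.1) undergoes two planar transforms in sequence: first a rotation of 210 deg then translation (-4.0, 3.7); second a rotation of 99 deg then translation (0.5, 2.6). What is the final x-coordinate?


After transform 1:
x1 = cos(210)*3.6 - sin(210)*-2.1 + -4.0 = -8.1677
y1 = sin(210)*3.6 + cos(210)*-2.1 + 3.7 = 3.7187
After transform 2:
x2 = cos(99)*-8.1677 - sin(99)*3.7187 + 0.5
= -1.8952


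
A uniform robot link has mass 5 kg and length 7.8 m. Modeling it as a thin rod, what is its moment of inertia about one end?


I = (1/3) * m * L^2
= (1/3) * 5 * 7.8^2
= 0.333333 * 5 * 60.84
= 101.4 kg*m^2


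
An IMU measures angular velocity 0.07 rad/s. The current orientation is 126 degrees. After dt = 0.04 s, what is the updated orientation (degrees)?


delta_theta = w * dt = 0.07 * 0.04 = 0.0028 rad
= 0.1604 deg
theta_new = 126 + 0.1604 = 126.1604 deg


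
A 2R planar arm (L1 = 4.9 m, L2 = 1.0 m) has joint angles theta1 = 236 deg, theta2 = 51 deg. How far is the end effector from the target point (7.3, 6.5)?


End effector via forward kinematics:
x = L1*cos(t1) + L2*cos(t1+t2) = -2.4477
y = L1*sin(t1) + L2*sin(t1+t2) = -5.0186
Distance to target:
d = sqrt((7.3 - -2.4477)^2 + (6.5 - -5.0186)^2)
= sqrt(95.0171 + 132.6779)
= 15.0896 m


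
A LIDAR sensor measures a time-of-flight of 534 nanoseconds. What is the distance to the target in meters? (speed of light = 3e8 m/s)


tof = 534 ns = 5.34e-07 s
dist = c * tof / 2
= 3e8 * 5.34e-07 / 2
= 80.1 m


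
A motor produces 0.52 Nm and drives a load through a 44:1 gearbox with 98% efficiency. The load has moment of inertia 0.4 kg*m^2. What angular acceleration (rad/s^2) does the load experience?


tau_out = tau_motor * N * eta
= 0.52 * 44 * 0.98 = 22.4224 Nm
alpha = tau_out / I = 22.4224 / 0.4
= 56.056 rad/s^2


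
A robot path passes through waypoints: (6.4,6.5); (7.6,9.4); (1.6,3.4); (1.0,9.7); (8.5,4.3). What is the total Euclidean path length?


Segment lengths:
  seg1 = sqrt((1.2)^2 + (2.9)^2) = 3.1385
  seg2 = sqrt((-6.0)^2 + (-6.0)^2) = 8.4853
  seg3 = sqrt((-0.6)^2 + (6.3)^2) = 6.3285
  seg4 = sqrt((7.5)^2 + (-5.4)^2) = 9.2418
Total = 27.194


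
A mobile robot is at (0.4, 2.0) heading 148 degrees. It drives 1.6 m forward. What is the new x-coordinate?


x_new = x0 + d*cos(theta)
= 0.4 + 1.6*cos(148)
= 0.4 + -1.3569
= -0.9569


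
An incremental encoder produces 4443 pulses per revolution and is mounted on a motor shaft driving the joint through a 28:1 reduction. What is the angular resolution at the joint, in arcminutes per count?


counts per rev = 4443
effective counts at joint = 4443 * 28 = 124404
resolution = 360*60 / 124404
= 0.1736 arcmin/count


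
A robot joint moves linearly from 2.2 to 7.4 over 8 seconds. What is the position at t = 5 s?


s = t/T = 5/8 = 0.625
p(t) = p0 + (pf-p0)*s
= 2.2 + (7.4 - 2.2) * 0.625
= 5.45


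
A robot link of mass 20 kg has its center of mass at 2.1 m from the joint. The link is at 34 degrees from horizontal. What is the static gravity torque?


tau = m*g*L*cos(angle)
= 20 * 9.81 * 2.1 * cos(34 deg)
= 20 * 9.81 * 2.1 * 0.829
= 341.5801 Nm


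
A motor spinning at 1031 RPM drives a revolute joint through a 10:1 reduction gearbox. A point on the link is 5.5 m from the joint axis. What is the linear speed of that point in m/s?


omega_motor = 1031 * 2*pi/60 = 107.9661 rad/s
omega_joint = omega_motor / 10 = 10.7966 rad/s
v = omega_joint * r = 10.7966 * 5.5
= 59.3813 m/s


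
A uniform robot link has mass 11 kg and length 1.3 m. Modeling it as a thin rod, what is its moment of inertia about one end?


I = (1/3) * m * L^2
= (1/3) * 11 * 1.3^2
= 0.333333 * 11 * 1.69
= 6.1967 kg*m^2


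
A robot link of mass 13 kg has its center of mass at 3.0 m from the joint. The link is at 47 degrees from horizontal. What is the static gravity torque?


tau = m*g*L*cos(angle)
= 13 * 9.81 * 3.0 * cos(47 deg)
= 13 * 9.81 * 3.0 * 0.682
= 260.9258 Nm


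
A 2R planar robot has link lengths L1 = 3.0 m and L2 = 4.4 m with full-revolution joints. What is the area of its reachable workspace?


r_max = L1 + L2 = 7.4 m
r_min = |L1 - L2| = 1.4 m
Area = pi*(r_max^2 - r_min^2)
= pi*(54.76 - 1.96)
= pi * 52.8
= 165.8761 m^2


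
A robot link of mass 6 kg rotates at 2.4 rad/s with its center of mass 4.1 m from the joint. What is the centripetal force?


F = m * omega^2 * r
= 6 * 2.4^2 * 4.1
= 6 * 5.76 * 4.1
= 141.696 N


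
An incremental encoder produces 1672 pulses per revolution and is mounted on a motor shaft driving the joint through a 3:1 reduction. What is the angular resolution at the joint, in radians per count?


counts per rev = 1672
effective counts at joint = 1672 * 3 = 5016
resolution = 2*pi / 5016
= 0.0013 rad/count


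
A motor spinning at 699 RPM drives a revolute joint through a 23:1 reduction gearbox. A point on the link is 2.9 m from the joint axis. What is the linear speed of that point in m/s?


omega_motor = 699 * 2*pi/60 = 73.1991 rad/s
omega_joint = omega_motor / 23 = 3.1826 rad/s
v = omega_joint * r = 3.1826 * 2.9
= 9.2295 m/s


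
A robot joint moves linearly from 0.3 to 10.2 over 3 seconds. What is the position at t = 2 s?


s = t/T = 2/3 = 0.6667
p(t) = p0 + (pf-p0)*s
= 0.3 + (10.2 - 0.3) * 0.6667
= 6.9


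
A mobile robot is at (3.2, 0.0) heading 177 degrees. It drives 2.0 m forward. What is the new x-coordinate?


x_new = x0 + d*cos(theta)
= 3.2 + 2.0*cos(177)
= 3.2 + -1.9973
= 1.2027


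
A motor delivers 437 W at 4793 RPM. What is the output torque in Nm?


omega = 4793 * 2*pi/60 = 501.9218 rad/s
tau = P / omega = 437 / 501.9218
= 0.8707 Nm


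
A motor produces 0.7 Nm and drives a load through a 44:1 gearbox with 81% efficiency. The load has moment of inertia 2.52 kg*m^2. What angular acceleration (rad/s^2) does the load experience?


tau_out = tau_motor * N * eta
= 0.7 * 44 * 0.81 = 24.948 Nm
alpha = tau_out / I = 24.948 / 2.52
= 9.9 rad/s^2


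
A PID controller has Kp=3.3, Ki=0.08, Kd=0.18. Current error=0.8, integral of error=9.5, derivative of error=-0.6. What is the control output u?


u = Kp*e + Ki*int(e) + Kd*de/dt
= 3.3*0.8 + 0.08*9.5 + 0.18*(-0.6)
= 2.64 + 0.76 + -0.108
= 3.292


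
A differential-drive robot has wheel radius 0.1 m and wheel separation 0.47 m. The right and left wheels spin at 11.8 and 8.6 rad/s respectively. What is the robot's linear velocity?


vR = r*wR = 0.1*11.8 = 1.18 m/s
vL = r*wL = 0.1*8.6 = 0.86 m/s
v = (vR+vL)/2 = 1.02 m/s
omega = (vR-vL)/L = 0.6809 rad/s
linear velocity = 1.02 m/s


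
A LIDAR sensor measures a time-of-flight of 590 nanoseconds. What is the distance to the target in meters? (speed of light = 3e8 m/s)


tof = 590 ns = 5.9e-07 s
dist = c * tof / 2
= 3e8 * 5.9e-07 / 2
= 88.5 m


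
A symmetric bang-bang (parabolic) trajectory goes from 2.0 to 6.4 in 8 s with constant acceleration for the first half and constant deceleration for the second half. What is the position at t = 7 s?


Symmetric rest-to-rest: each phase covers (pf-p0)/2 in time T/2. 0.5*a*(T/2)^2 = (pf-p0)/2 => a = 4*(pf-p0)/T^2
a = 4*(6.4-2.0)/8^2 = 0.275
t = 7 is in the deceleration phase (t > T/2).
p = pf - 0.5*a*(T-t)^2 = 6.4 - 0.5*0.275*1^2
= 6.2625


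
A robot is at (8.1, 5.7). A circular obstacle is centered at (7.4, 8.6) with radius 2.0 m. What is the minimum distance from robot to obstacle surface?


center_dist = sqrt((8.1-7.4)^2 + (5.7-8.6)^2)
= sqrt(0.49 + 8.41)
= 2.9833
min_dist = center_dist - radius = 2.9833 - 2.0 = 0.9833 m


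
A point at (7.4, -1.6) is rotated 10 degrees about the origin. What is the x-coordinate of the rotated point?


x' = x*cos(theta) - y*sin(theta)
cos(10 deg) = 0.9848, sin(10 deg) = 0.1736
x' = 7.4 * 0.9848 - -1.6 * 0.1736
= 7.2876 - -0.2778
= 7.5654


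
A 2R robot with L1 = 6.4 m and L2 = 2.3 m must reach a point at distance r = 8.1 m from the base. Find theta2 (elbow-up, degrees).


cos(theta2) = (r^2 - L1^2 - L2^2) / (2*L1*L2)
cos(theta2) = (65.61 - 40.96 - 5.29) / 29.44
cos(theta2) = 0.657609
theta2 = 48.8822 degrees


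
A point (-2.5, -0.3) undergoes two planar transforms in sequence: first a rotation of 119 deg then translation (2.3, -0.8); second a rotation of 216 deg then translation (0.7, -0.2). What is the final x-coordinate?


After transform 1:
x1 = cos(119)*-2.5 - sin(119)*-0.3 + 2.3 = 3.7744
y1 = sin(119)*-2.5 + cos(119)*-0.3 + -0.8 = -2.8411
After transform 2:
x2 = cos(216)*3.7744 - sin(216)*-2.8411 + 0.7
= -4.0235


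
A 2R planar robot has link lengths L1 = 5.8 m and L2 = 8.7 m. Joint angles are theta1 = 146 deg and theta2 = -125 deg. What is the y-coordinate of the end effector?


Convert angles to radians: theta1 = 2.5482, theta2 = -2.1817
y = L1*sin(theta1) + L2*sin(theta1+theta2)
y = 3.2433 + 3.1178
y = 6.3611


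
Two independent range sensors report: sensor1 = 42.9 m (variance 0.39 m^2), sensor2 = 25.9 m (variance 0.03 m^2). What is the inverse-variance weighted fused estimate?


w1 = (1/var1) / (1/var1 + 1/var2)
   = 2.5641 / (2.5641 + 33.3333) = 0.0714
w2 = 1 - w1 = 0.9286
fused = w1*s1 + w2*s2 = 3.0643 + 24.05
= 27.1143 m


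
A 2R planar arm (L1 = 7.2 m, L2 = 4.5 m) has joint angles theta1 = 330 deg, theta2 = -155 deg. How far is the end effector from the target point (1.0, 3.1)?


End effector via forward kinematics:
x = L1*cos(t1) + L2*cos(t1+t2) = 1.7525
y = L1*sin(t1) + L2*sin(t1+t2) = -3.2078
Distance to target:
d = sqrt((1.0 - 1.7525)^2 + (3.1 - -3.2078)^2)
= sqrt(0.5663 + 39.7883)
= 6.3525 m


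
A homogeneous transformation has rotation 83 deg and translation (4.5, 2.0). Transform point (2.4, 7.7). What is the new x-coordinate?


x' = cos(theta)*px - sin(theta)*py + tx
= 0.1219*2.4 - 0.9925*7.7 + 4.5
= -2.8501


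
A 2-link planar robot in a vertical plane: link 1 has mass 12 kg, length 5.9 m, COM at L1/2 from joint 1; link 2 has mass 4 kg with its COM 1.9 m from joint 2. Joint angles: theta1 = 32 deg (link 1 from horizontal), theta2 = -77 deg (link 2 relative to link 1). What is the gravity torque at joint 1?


Horizontal distance from joint 1 to link-1 COM:
  x_c1 = (L1/2)*cos(t1) = 2.95 * 0.848 = 2.5017 m
Horizontal distance from joint 1 to link-2 COM:
  x_c2 = L1*cos(t1) + Lc2*cos(t1+t2)
       = 5.9*0.848 + 1.9*0.7071 = 6.347 m
tau1 = m1*g*x_c1 + m2*g*x_c2
     = 12*9.81*2.5017 + 4*9.81*6.347
     = 294.5051 + 249.0558
     = 543.5608 Nm


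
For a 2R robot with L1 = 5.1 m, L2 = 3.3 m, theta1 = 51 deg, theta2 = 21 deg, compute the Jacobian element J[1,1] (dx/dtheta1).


J[1,1] = -L1*sin(t1) - L2*sin(t1+t2)
= -5.1*sin(51) - 3.3*sin(72)
= -7.1019


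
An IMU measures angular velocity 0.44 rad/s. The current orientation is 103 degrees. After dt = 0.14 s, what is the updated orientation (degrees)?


delta_theta = w * dt = 0.44 * 0.14 = 0.0616 rad
= 3.5294 deg
theta_new = 103 + 3.5294 = 106.5294 deg


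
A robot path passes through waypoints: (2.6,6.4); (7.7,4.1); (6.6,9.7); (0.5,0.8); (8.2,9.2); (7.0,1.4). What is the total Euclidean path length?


Segment lengths:
  seg1 = sqrt((5.1)^2 + (-2.3)^2) = 5.5946
  seg2 = sqrt((-1.1)^2 + (5.6)^2) = 5.707
  seg3 = sqrt((-6.1)^2 + (-8.9)^2) = 10.7898
  seg4 = sqrt((7.7)^2 + (8.4)^2) = 11.3952
  seg5 = sqrt((-1.2)^2 + (-7.8)^2) = 7.8918
Total = 41.3784


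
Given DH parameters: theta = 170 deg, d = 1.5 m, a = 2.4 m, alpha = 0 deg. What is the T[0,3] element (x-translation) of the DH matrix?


T[0,3] = a * cos(theta)
= 2.4 * cos(170 deg)
= 2.4 * -0.9848
= -2.3635


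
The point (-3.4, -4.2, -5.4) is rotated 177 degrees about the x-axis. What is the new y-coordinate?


Rotation about x-axis: y' = y*cos(theta) - z*sin(theta)
= -4.2 * -0.9986 - -5.4 * 0.0523
= 4.4769


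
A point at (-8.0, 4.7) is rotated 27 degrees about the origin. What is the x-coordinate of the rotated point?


x' = x*cos(theta) - y*sin(theta)
cos(27 deg) = 0.891, sin(27 deg) = 0.454
x' = -8.0 * 0.891 - 4.7 * 0.454
= -7.1281 - 2.1338
= -9.2618


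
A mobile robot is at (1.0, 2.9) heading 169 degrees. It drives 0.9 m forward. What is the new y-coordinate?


y_new = y0 + d*sin(theta)
= 2.9 + 0.9*sin(169)
= 2.9 + 0.1717
= 3.0717


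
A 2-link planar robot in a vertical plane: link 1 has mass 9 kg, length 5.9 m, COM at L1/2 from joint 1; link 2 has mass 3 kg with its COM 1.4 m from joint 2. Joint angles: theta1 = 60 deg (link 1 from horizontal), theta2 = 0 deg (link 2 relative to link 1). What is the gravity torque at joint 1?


Horizontal distance from joint 1 to link-1 COM:
  x_c1 = (L1/2)*cos(t1) = 2.95 * 0.5 = 1.475 m
Horizontal distance from joint 1 to link-2 COM:
  x_c2 = L1*cos(t1) + Lc2*cos(t1+t2)
       = 5.9*0.5 + 1.4*0.5 = 3.65 m
tau1 = m1*g*x_c1 + m2*g*x_c2
     = 9*9.81*1.475 + 3*9.81*3.65
     = 130.2278 + 107.4195
     = 237.6473 Nm


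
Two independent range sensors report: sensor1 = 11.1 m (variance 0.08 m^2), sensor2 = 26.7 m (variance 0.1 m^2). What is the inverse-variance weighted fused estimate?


w1 = (1/var1) / (1/var1 + 1/var2)
   = 12.5 / (12.5 + 10.0) = 0.5556
w2 = 1 - w1 = 0.4444
fused = w1*s1 + w2*s2 = 6.1667 + 11.8667
= 18.0333 m


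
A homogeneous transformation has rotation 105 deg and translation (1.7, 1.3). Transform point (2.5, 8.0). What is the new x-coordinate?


x' = cos(theta)*px - sin(theta)*py + tx
= -0.2588*2.5 - 0.9659*8.0 + 1.7
= -6.6745


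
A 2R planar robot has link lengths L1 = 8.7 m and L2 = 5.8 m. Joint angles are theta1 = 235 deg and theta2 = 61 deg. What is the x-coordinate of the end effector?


Convert angles to radians: theta1 = 4.1015, theta2 = 1.0647
x = L1*cos(theta1) + L2*cos(theta1+theta2)
x = -4.9901 + 2.5426
x = -2.4476


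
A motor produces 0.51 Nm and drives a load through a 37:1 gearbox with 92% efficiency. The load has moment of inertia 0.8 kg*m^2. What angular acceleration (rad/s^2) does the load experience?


tau_out = tau_motor * N * eta
= 0.51 * 37 * 0.92 = 17.3604 Nm
alpha = tau_out / I = 17.3604 / 0.8
= 21.7005 rad/s^2


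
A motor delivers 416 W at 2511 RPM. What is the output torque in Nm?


omega = 2511 * 2*pi/60 = 262.9513 rad/s
tau = P / omega = 416 / 262.9513
= 1.582 Nm


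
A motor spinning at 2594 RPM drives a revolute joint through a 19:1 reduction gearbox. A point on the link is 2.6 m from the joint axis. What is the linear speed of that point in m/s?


omega_motor = 2594 * 2*pi/60 = 271.643 rad/s
omega_joint = omega_motor / 19 = 14.297 rad/s
v = omega_joint * r = 14.297 * 2.6
= 37.1722 m/s


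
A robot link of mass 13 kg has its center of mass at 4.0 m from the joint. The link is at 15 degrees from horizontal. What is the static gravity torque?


tau = m*g*L*cos(angle)
= 13 * 9.81 * 4.0 * cos(15 deg)
= 13 * 9.81 * 4.0 * 0.9659
= 492.7381 Nm


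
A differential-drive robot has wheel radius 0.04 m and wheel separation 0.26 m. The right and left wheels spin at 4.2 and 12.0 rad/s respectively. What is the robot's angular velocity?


vR = r*wR = 0.04*4.2 = 0.168 m/s
vL = r*wL = 0.04*12.0 = 0.48 m/s
v = (vR+vL)/2 = 0.324 m/s
omega = (vR-vL)/L = -1.2 rad/s
angular velocity = -1.2 rad/s


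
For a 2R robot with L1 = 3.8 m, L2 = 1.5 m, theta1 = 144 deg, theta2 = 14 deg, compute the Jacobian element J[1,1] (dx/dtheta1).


J[1,1] = -L1*sin(t1) - L2*sin(t1+t2)
= -3.8*sin(144) - 1.5*sin(158)
= -2.7955


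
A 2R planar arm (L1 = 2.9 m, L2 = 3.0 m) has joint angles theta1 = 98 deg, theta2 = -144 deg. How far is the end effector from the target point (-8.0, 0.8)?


End effector via forward kinematics:
x = L1*cos(t1) + L2*cos(t1+t2) = 1.6804
y = L1*sin(t1) + L2*sin(t1+t2) = 0.7138
Distance to target:
d = sqrt((-8.0 - 1.6804)^2 + (0.8 - 0.7138)^2)
= sqrt(93.7096 + 0.0074)
= 9.6808 m


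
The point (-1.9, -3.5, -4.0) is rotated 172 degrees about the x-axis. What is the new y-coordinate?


Rotation about x-axis: y' = y*cos(theta) - z*sin(theta)
= -3.5 * -0.9903 - -4.0 * 0.1392
= 4.0226


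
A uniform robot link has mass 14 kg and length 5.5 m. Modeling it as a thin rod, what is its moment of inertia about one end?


I = (1/3) * m * L^2
= (1/3) * 14 * 5.5^2
= 0.333333 * 14 * 30.25
= 141.1667 kg*m^2


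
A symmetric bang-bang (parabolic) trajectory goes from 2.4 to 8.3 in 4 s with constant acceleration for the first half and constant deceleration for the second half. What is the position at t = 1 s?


Symmetric rest-to-rest: each phase covers (pf-p0)/2 in time T/2. 0.5*a*(T/2)^2 = (pf-p0)/2 => a = 4*(pf-p0)/T^2
a = 4*(8.3-2.4)/4^2 = 1.475
t = 1 is in the acceleration phase (t <= T/2).
p = p0 + 0.5*a*t^2 = 2.4 + 0.5*1.475*1^2
= 3.1375


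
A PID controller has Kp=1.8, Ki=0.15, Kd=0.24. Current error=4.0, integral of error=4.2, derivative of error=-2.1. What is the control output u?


u = Kp*e + Ki*int(e) + Kd*de/dt
= 1.8*4.0 + 0.15*4.2 + 0.24*(-2.1)
= 7.2 + 0.63 + -0.504
= 7.326


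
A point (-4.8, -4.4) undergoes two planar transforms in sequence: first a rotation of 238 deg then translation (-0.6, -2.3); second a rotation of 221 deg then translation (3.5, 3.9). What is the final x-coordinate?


After transform 1:
x1 = cos(238)*-4.8 - sin(238)*-4.4 + -0.6 = -1.7878
y1 = sin(238)*-4.8 + cos(238)*-4.4 + -2.3 = 4.1023
After transform 2:
x2 = cos(221)*-1.7878 - sin(221)*4.1023 + 3.5
= 7.5406


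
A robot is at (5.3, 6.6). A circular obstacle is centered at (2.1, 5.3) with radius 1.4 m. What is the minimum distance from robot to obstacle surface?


center_dist = sqrt((5.3-2.1)^2 + (6.6-5.3)^2)
= sqrt(10.24 + 1.69)
= 3.454
min_dist = center_dist - radius = 3.454 - 1.4 = 2.054 m


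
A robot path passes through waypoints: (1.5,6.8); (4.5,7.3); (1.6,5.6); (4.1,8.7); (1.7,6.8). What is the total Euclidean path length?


Segment lengths:
  seg1 = sqrt((3.0)^2 + (0.5)^2) = 3.0414
  seg2 = sqrt((-2.9)^2 + (-1.7)^2) = 3.3615
  seg3 = sqrt((2.5)^2 + (3.1)^2) = 3.9825
  seg4 = sqrt((-2.4)^2 + (-1.9)^2) = 3.061
Total = 13.4464


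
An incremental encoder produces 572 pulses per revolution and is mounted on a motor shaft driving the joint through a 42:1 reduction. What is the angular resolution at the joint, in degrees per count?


counts per rev = 572
effective counts at joint = 572 * 42 = 24024
resolution = 360 / 24024
= 0.015 deg/count


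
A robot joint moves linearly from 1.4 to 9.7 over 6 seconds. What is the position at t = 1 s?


s = t/T = 1/6 = 0.1667
p(t) = p0 + (pf-p0)*s
= 1.4 + (9.7 - 1.4) * 0.1667
= 2.7833


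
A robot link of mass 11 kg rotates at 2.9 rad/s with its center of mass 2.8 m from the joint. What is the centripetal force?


F = m * omega^2 * r
= 11 * 2.9^2 * 2.8
= 11 * 8.41 * 2.8
= 259.028 N
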